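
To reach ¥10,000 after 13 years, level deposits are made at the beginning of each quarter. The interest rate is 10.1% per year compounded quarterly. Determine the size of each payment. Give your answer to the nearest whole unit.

Level annuity due; solve FV = PMT × [((1+r)^n − 1)/r] × (1+r) for PMT.
Periodic rate r = 0.101/4 per quarter; n is counted in quarters.
With n = 52: PMT = 10,000 / ([((1+r)^n − 1)/r] × (1+r)) = ¥93

¥93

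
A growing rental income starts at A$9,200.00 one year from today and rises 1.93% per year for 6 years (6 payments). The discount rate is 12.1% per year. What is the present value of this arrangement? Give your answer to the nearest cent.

Periodic rate r = 0.121 per year.
Growing ordinary annuity: PV = PMT₁ × [1 − ((1+g)/(1+r))^n] / (r − g) = 9,200 × [1 − ((1+0.0193)/(1+r))^6] / (r − 0.0193) = A$39,335.73.

A$39,335.73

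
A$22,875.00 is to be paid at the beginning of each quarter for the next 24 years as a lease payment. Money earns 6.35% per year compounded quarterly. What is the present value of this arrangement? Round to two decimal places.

This is an annuity due: 96 payments of A$22,875.00 at the beginning of each quarter.
Periodic rate r = 0.0635/4 per quarter; n is counted in quarters.
PV = PMT × [(1 − (1+r)^−n)/r] × (1+r) = 22,875 × [1 − (1+r)^−96] / r × (1+r) = A$1,141,103.17

A$1,141,103.17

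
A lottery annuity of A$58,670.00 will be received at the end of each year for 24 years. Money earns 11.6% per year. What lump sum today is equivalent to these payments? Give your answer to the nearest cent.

This is an ordinary annuity: 24 payments of A$58,670.00 at the end of each year.
Periodic rate r = 0.116 per year.
PV = PMT × [(1 − (1+r)^−n)/r] = 58,670 × [1 − (1+r)^−24] / r = A$469,466.60

A$469,466.60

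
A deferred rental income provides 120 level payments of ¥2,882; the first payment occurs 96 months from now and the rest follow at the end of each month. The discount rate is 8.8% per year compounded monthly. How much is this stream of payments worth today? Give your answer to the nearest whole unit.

Ordinary annuity of 120 payments, first payment at period 96.
Periodic rate r = 0.088/12 per month; n is counted in months.
The ordinary-annuity PV formula values the stream one period before the first payment (period 95); discount that back 95 periods:
PV₀ = 2,882 × [1 − (1+r)^−120] / r × (1+r)^−95 = ¥114,621

¥114,621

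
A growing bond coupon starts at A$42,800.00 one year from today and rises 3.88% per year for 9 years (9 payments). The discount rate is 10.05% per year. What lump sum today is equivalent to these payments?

A$280,977.97

Periodic rate r = 0.1005 per year.
Growing ordinary annuity: PV = PMT₁ × [1 − ((1+g)/(1+r))^n] / (r − g) = 42,800 × [1 − ((1+0.0388)/(1+r))^9] / (r − 0.0388) = A$280,977.97.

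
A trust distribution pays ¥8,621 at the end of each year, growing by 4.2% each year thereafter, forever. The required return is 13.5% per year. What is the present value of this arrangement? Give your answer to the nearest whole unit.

Periodic rate r = 0.135 per year.
Growing perpetuity (Gordon): PV = PMT₁ / (r − g) = 8,621 / (r − 0.042) = ¥92,699.

¥92,699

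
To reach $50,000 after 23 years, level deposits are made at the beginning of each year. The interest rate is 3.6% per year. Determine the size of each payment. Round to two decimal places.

Level annuity due; solve FV = PMT × [((1+r)^n − 1)/r] × (1+r) for PMT.
Periodic rate r = 0.036 per year.
With n = 23: PMT = 50,000 / ([((1+r)^n − 1)/r] × (1+r)) = $1,383.69

$1,383.69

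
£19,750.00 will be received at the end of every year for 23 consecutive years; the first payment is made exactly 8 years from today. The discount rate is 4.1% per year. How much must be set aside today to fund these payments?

Ordinary annuity of 23 payments, first payment at period 8.
Periodic rate r = 0.041 per year.
The ordinary-annuity PV formula values the stream one period before the first payment (period 7); discount that back 7 periods:
PV₀ = 19,750 × [1 − (1+r)^−23] / r × (1+r)^−7 = £219,305.22

£219,305.22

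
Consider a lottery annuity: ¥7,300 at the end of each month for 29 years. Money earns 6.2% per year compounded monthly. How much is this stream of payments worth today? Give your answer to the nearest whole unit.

¥1,177,799

This is an ordinary annuity: 348 payments of ¥7,300 at the end of each month.
Periodic rate r = 0.062/12 per month; n is counted in months.
PV = PMT × [(1 − (1+r)^−n)/r] = 7,300 × [1 − (1+r)^−348] / r = ¥1,177,799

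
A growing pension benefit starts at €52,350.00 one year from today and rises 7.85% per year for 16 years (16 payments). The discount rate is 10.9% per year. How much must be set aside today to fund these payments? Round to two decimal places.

Periodic rate r = 0.109 per year.
Growing ordinary annuity: PV = PMT₁ × [1 − ((1+g)/(1+r))^n] / (r − g) = 52,350 × [1 − ((1+0.0785)/(1+r))^16] / (r − 0.0785) = €617,806.33.

€617,806.33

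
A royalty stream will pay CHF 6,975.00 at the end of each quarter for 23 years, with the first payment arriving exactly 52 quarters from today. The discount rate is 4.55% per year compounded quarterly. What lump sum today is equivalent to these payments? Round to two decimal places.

Ordinary annuity of 92 payments, first payment at period 52.
Periodic rate r = 0.0455/4 per quarter; n is counted in quarters.
The ordinary-annuity PV formula values the stream one period before the first payment (period 51); discount that back 51 periods:
PV₀ = 6,975 × [1 − (1+r)^−92] / r × (1+r)^−51 = CHF 222,745.80

CHF 222,745.80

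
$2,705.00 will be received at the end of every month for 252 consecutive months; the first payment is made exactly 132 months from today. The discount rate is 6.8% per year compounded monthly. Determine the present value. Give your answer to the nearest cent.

$172,877.88

Ordinary annuity of 252 payments, first payment at period 132.
Periodic rate r = 0.068/12 per month; n is counted in months.
The ordinary-annuity PV formula values the stream one period before the first payment (period 131); discount that back 131 periods:
PV₀ = 2,705 × [1 − (1+r)^−252] / r × (1+r)^−131 = $172,877.88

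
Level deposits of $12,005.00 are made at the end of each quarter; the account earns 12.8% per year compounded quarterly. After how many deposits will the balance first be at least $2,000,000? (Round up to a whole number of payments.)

59 payments

Periodic rate r = 0.128/4 per quarter; n is counted in quarters.
Ordinary annuity FV: 2,000,000 = 12,005 × [((1+r)^n − 1)/r].
(1+r)^n = 1 + 2,000,000 × r / 12,005, so n = ln(1 + 2,000,000·r/12,005) / ln(1+r) = 58.59.
Round up to a whole number of payments: n = 59.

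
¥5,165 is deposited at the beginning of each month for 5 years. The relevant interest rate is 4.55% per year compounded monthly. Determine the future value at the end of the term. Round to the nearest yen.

¥348,565

This is an annuity due: 60 deposits of ¥5,165 at the beginning of each month.
Periodic rate r = 0.0455/12 per month; n is counted in months.
FV = PMT × [((1+r)^n − 1)/r] × (1+r) = 5,165 × [(1+r)^60 − 1] / r × (1+r) = ¥348,565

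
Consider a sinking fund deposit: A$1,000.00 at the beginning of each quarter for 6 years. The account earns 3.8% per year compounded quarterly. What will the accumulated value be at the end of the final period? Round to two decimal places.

A$27,068.87

This is an annuity due: 24 deposits of A$1,000.00 at the beginning of each quarter.
Periodic rate r = 0.038/4 per quarter; n is counted in quarters.
FV = PMT × [((1+r)^n − 1)/r] × (1+r) = 1,000 × [(1+r)^24 − 1] / r × (1+r) = A$27,068.87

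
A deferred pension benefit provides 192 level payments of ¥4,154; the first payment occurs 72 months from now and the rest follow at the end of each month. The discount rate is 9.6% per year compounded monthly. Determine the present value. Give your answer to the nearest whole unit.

¥231,039

Ordinary annuity of 192 payments, first payment at period 72.
Periodic rate r = 0.096/12 per month; n is counted in months.
The ordinary-annuity PV formula values the stream one period before the first payment (period 71); discount that back 71 periods:
PV₀ = 4,154 × [1 − (1+r)^−192] / r × (1+r)^−71 = ¥231,039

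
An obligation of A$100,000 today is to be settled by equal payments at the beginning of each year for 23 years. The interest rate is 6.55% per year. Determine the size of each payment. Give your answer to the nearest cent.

A$8,008.72

Level annuity due; solve PV = PMT × [(1 − (1+r)^−n)/r] × (1+r) for PMT.
Periodic rate r = 0.0655 per year.
With n = 23: PMT = 100,000 / ([(1 − (1+r)^−n)/r] × (1+r)) = A$8,008.72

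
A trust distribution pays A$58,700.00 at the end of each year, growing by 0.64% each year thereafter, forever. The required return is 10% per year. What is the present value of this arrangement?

A$627,136.75

Periodic rate r = 0.1 per year.
Growing perpetuity (Gordon): PV = PMT₁ / (r − g) = 58,700 / (r − 0.0064) = A$627,136.75.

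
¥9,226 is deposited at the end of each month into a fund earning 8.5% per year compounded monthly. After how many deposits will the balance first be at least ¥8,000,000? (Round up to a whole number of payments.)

279 payments

Periodic rate r = 0.085/12 per month; n is counted in months.
Ordinary annuity FV: 8,000,000 = 9,226 × [((1+r)^n − 1)/r].
(1+r)^n = 1 + 8,000,000 × r / 9,226, so n = ln(1 + 8,000,000·r/9,226) / ln(1+r) = 278.54.
Round up to a whole number of payments: n = 279.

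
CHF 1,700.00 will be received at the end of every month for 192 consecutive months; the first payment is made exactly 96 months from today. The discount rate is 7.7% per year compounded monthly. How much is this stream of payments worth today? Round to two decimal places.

CHF 102,035.80

Ordinary annuity of 192 payments, first payment at period 96.
Periodic rate r = 0.077/12 per month; n is counted in months.
The ordinary-annuity PV formula values the stream one period before the first payment (period 95); discount that back 95 periods:
PV₀ = 1,700 × [1 − (1+r)^−192] / r × (1+r)^−95 = CHF 102,035.80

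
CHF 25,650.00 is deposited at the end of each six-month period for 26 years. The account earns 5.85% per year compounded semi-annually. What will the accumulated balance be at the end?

CHF 3,049,951.53

This is an ordinary annuity: 52 deposits of CHF 25,650.00 at the end of each six-month period.
Periodic rate r = 0.0585/2 per half-year; n is counted in half-years.
FV = PMT × [((1+r)^n − 1)/r] = 25,650 × [(1+r)^52 − 1] / r = CHF 3,049,951.53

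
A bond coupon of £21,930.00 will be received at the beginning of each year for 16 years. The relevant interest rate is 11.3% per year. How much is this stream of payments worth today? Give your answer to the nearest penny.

£177,048.53

This is an annuity due: 16 payments of £21,930.00 at the beginning of each year.
Periodic rate r = 0.113 per year.
PV = PMT × [(1 − (1+r)^−n)/r] × (1+r) = 21,930 × [1 − (1+r)^−16] / r × (1+r) = £177,048.53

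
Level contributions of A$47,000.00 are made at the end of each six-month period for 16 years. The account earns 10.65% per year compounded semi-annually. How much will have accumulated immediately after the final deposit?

This is an ordinary annuity: 32 deposits of A$47,000.00 at the end of each six-month period.
Periodic rate r = 0.1065/2 per half-year; n is counted in half-years.
FV = PMT × [((1+r)^n − 1)/r] = 47,000 × [(1+r)^32 − 1] / r = A$3,760,226.91

A$3,760,226.91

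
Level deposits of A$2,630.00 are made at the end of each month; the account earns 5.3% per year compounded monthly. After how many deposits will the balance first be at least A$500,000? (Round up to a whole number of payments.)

Periodic rate r = 0.053/12 per month; n is counted in months.
Ordinary annuity FV: 500,000 = 2,630 × [((1+r)^n − 1)/r].
(1+r)^n = 1 + 500,000 × r / 2,630, so n = ln(1 + 500,000·r/2,630) / ln(1+r) = 138.32.
Round up to a whole number of payments: n = 139.

139 payments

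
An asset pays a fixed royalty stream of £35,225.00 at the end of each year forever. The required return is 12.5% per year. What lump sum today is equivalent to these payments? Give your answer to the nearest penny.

£281,800.00

Periodic rate r = 0.125 per year.
Level perpetuity: PV = PMT / r = 35,225 / (0.125) = £281,800.00.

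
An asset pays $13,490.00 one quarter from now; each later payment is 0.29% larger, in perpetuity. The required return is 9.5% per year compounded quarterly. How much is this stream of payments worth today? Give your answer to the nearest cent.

Periodic rate r = 0.095/4 per quarter.
Growing perpetuity (Gordon): PV = PMT₁ / (r − g) = 13,490 / (r − 0.0029) = $647,002.40.

$647,002.40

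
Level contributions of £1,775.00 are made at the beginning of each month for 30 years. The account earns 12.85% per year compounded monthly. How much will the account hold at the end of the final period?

This is an annuity due: 360 deposits of £1,775.00 at the beginning of each month.
Periodic rate r = 0.1285/12 per month; n is counted in months.
FV = PMT × [((1+r)^n − 1)/r] × (1+r) = 1,775 × [(1+r)^360 − 1] / r × (1+r) = £7,584,346.57

£7,584,346.57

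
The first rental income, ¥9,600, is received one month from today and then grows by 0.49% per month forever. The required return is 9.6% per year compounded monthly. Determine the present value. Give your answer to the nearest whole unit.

Periodic rate r = 0.096/12 per month.
Growing perpetuity (Gordon): PV = PMT₁ / (r − g) = 9,600 / (r − 0.0049) = ¥3,096,774.

¥3,096,774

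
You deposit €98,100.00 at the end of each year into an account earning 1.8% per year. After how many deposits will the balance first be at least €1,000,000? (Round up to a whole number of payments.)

10 payments

Periodic rate r = 0.018 per year.
Ordinary annuity FV: 1,000,000 = 98,100 × [((1+r)^n − 1)/r].
(1+r)^n = 1 + 1,000,000 × r / 98,100, so n = ln(1 + 1,000,000·r/98,100) / ln(1+r) = 9.44.
Round up to a whole number of payments: n = 10.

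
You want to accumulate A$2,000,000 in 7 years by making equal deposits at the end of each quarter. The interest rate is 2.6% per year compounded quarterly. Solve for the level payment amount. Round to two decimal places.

A$65,356.88

Level ordinary annuity; solve FV = PMT × [((1+r)^n − 1)/r] for PMT.
Periodic rate r = 0.026/4 per quarter; n is counted in quarters.
With n = 28: PMT = 2,000,000 / ([((1+r)^n − 1)/r]) = A$65,356.88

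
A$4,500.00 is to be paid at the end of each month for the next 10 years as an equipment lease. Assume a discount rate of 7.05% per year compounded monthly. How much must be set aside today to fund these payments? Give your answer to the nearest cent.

This is an ordinary annuity: 120 payments of A$4,500.00 at the end of each month.
Periodic rate r = 0.0705/12 per month; n is counted in months.
PV = PMT × [(1 − (1+r)^−n)/r] = 4,500 × [1 − (1+r)^−120] / r = A$386,709.78

A$386,709.78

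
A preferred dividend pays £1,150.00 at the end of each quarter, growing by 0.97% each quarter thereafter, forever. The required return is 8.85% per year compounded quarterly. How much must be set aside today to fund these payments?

£92,555.33

Periodic rate r = 0.0885/4 per quarter.
Growing perpetuity (Gordon): PV = PMT₁ / (r − g) = 1,150 / (r − 0.0097) = £92,555.33.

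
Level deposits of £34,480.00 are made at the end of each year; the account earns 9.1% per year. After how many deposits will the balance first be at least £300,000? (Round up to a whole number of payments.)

7 payments

Periodic rate r = 0.091 per year.
Ordinary annuity FV: 300,000 = 34,480 × [((1+r)^n − 1)/r].
(1+r)^n = 1 + 300,000 × r / 34,480, so n = ln(1 + 300,000·r/34,480) / ln(1+r) = 6.70.
Round up to a whole number of payments: n = 7.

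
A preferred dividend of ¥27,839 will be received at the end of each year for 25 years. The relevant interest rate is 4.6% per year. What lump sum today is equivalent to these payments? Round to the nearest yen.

¥408,587

This is an ordinary annuity: 25 payments of ¥27,839 at the end of each year.
Periodic rate r = 0.046 per year.
PV = PMT × [(1 − (1+r)^−n)/r] = 27,839 × [1 − (1+r)^−25] / r = ¥408,587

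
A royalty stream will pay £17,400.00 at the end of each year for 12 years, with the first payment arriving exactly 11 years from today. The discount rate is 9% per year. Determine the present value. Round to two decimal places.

£52,630.96

Ordinary annuity of 12 payments, first payment at period 11.
Periodic rate r = 0.09 per year.
The ordinary-annuity PV formula values the stream one period before the first payment (period 10); discount that back 10 periods:
PV₀ = 17,400 × [1 − (1+r)^−12] / r × (1+r)^−10 = £52,630.96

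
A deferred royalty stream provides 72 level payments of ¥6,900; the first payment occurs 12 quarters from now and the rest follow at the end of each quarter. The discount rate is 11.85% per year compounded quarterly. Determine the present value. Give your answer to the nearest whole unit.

Ordinary annuity of 72 payments, first payment at period 12.
Periodic rate r = 0.1185/4 per quarter; n is counted in quarters.
The ordinary-annuity PV formula values the stream one period before the first payment (period 11); discount that back 11 periods:
PV₀ = 6,900 × [1 − (1+r)^−72] / r × (1+r)^−11 = ¥148,290

¥148,290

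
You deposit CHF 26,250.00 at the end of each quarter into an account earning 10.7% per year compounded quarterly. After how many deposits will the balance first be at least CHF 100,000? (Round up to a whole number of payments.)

4 payments

Periodic rate r = 0.107/4 per quarter; n is counted in quarters.
Ordinary annuity FV: 100,000 = 26,250 × [((1+r)^n − 1)/r].
(1+r)^n = 1 + 100,000 × r / 26,250, so n = ln(1 + 100,000·r/26,250) / ln(1+r) = 3.68.
Round up to a whole number of payments: n = 4.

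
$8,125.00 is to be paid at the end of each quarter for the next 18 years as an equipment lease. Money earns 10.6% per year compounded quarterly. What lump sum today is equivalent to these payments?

$259,966.53

This is an ordinary annuity: 72 payments of $8,125.00 at the end of each quarter.
Periodic rate r = 0.106/4 per quarter; n is counted in quarters.
PV = PMT × [(1 − (1+r)^−n)/r] = 8,125 × [1 − (1+r)^−72] / r = $259,966.53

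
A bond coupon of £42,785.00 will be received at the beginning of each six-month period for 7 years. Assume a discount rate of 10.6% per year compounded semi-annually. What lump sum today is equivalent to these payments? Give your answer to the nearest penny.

£437,527.41

This is an annuity due: 14 payments of £42,785.00 at the beginning of each six-month period.
Periodic rate r = 0.106/2 per half-year; n is counted in half-years.
PV = PMT × [(1 − (1+r)^−n)/r] × (1+r) = 42,785 × [1 − (1+r)^−14] / r × (1+r) = £437,527.41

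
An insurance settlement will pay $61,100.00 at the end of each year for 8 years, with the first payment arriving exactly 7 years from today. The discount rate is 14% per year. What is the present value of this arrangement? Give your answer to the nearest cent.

Ordinary annuity of 8 payments, first payment at period 7.
Periodic rate r = 0.14 per year.
The ordinary-annuity PV formula values the stream one period before the first payment (period 6); discount that back 6 periods:
PV₀ = 61,100 × [1 − (1+r)^−8] / r × (1+r)^−6 = $129,128.98

$129,128.98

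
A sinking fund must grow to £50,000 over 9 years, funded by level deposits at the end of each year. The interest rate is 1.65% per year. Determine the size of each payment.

£5,198.89

Level ordinary annuity; solve FV = PMT × [((1+r)^n − 1)/r] for PMT.
Periodic rate r = 0.0165 per year.
With n = 9: PMT = 50,000 / ([((1+r)^n − 1)/r]) = £5,198.89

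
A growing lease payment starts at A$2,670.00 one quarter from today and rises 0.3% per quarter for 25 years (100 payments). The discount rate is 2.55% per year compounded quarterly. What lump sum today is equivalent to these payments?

Periodic rate r = 0.0255/4 per quarter; n is counted in quarters.
Growing ordinary annuity: PV = PMT₁ × [1 − ((1+g)/(1+r))^n] / (r − g) = 2,670 × [1 − ((1+0.003)/(1+r))^100] / (r − 0.003) = A$225,722.81.

A$225,722.81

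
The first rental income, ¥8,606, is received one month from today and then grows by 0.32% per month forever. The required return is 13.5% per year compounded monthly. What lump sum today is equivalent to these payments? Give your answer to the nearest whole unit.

¥1,069,068

Periodic rate r = 0.135/12 per month.
Growing perpetuity (Gordon): PV = PMT₁ / (r − g) = 8,606 / (r − 0.0032) = ¥1,069,068.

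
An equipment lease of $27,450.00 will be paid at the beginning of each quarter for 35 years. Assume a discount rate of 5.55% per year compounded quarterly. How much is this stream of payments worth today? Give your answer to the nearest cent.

$1,714,437.63

This is an annuity due: 140 payments of $27,450.00 at the beginning of each quarter.
Periodic rate r = 0.0555/4 per quarter; n is counted in quarters.
PV = PMT × [(1 − (1+r)^−n)/r] × (1+r) = 27,450 × [1 − (1+r)^−140] / r × (1+r) = $1,714,437.63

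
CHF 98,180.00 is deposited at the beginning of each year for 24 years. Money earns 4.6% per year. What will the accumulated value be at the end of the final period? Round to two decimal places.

CHF 4,337,350.24

This is an annuity due: 24 deposits of CHF 98,180.00 at the beginning of each year.
Periodic rate r = 0.046 per year.
FV = PMT × [((1+r)^n − 1)/r] × (1+r) = 98,180 × [(1+r)^24 − 1] / r × (1+r) = CHF 4,337,350.24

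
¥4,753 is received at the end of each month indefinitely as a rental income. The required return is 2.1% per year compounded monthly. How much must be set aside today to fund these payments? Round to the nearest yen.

Periodic rate r = 0.021/12 per month.
Level perpetuity: PV = PMT / r = 4,753 / (0.021/12) = ¥2,716,000.

¥2,716,000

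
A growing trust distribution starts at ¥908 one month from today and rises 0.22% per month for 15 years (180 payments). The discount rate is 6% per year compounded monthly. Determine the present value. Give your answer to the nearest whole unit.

Periodic rate r = 0.06/12 per month; n is counted in months.
Growing ordinary annuity: PV = PMT₁ × [1 − ((1+g)/(1+r))^n] / (r − g) = 908 × [1 − ((1+0.0022)/(1+r))^180] / (r − 0.0022) = ¥128,027.

¥128,027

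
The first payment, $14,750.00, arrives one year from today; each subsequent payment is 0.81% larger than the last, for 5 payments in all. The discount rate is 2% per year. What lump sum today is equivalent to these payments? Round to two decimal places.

Periodic rate r = 0.02 per year.
Growing ordinary annuity: PV = PMT₁ × [1 − ((1+g)/(1+r))^n] / (r − g) = 14,750 × [1 − ((1+0.0081)/(1+r))^5] / (r − 0.0081) = $70,636.40.

$70,636.40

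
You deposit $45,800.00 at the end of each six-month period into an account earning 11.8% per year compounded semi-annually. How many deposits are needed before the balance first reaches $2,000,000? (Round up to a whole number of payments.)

Periodic rate r = 0.118/2 per half-year; n is counted in half-years.
Ordinary annuity FV: 2,000,000 = 45,800 × [((1+r)^n − 1)/r].
(1+r)^n = 1 + 2,000,000 × r / 45,800, so n = ln(1 + 2,000,000·r/45,800) / ln(1+r) = 22.23.
Round up to a whole number of payments: n = 23.

23 payments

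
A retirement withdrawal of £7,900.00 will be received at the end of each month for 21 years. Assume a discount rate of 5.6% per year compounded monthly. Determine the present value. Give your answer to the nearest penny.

This is an ordinary annuity: 252 payments of £7,900.00 at the end of each month.
Periodic rate r = 0.056/12 per month; n is counted in months.
PV = PMT × [(1 − (1+r)^−n)/r] = 7,900 × [1 − (1+r)^−252] / r = £1,169,162.65

£1,169,162.65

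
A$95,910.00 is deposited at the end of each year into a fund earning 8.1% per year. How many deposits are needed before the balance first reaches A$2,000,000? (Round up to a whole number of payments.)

Periodic rate r = 0.081 per year.
Ordinary annuity FV: 2,000,000 = 95,910 × [((1+r)^n − 1)/r].
(1+r)^n = 1 + 2,000,000 × r / 95,910, so n = ln(1 + 2,000,000·r/95,910) / ln(1+r) = 12.70.
Round up to a whole number of payments: n = 13.

13 payments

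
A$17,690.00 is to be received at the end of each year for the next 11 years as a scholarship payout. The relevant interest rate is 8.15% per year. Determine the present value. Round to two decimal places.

This is an ordinary annuity: 11 payments of A$17,690.00 at the end of each year.
Periodic rate r = 0.0815 per year.
PV = PMT × [(1 − (1+r)^−n)/r] = 17,690 × [1 − (1+r)^−11] / r = A$125,374.40

A$125,374.40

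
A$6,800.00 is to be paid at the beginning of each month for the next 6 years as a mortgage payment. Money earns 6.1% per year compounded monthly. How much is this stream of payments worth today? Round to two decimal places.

This is an annuity due: 72 payments of A$6,800.00 at the beginning of each month.
Periodic rate r = 0.061/12 per month; n is counted in months.
PV = PMT × [(1 − (1+r)^−n)/r] × (1+r) = 6,800 × [1 − (1+r)^−72] / r × (1+r) = A$411,222.14

A$411,222.14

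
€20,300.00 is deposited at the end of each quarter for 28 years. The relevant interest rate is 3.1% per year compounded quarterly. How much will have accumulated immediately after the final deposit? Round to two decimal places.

€3,599,475.37

This is an ordinary annuity: 112 deposits of €20,300.00 at the end of each quarter.
Periodic rate r = 0.031/4 per quarter; n is counted in quarters.
FV = PMT × [((1+r)^n − 1)/r] = 20,300 × [(1+r)^112 − 1] / r = €3,599,475.37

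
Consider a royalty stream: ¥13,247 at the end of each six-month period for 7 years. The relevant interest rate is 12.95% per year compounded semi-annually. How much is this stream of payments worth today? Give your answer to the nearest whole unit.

This is an ordinary annuity: 14 payments of ¥13,247 at the end of each six-month period.
Periodic rate r = 0.1295/2 per half-year; n is counted in half-years.
PV = PMT × [(1 − (1+r)^−n)/r] = 13,247 × [1 − (1+r)^−14] / r = ¥119,588

¥119,588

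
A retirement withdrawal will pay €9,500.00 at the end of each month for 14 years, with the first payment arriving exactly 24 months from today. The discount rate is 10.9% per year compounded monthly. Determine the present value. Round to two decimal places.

Ordinary annuity of 168 payments, first payment at period 24.
Periodic rate r = 0.109/12 per month; n is counted in months.
The ordinary-annuity PV formula values the stream one period before the first payment (period 23); discount that back 23 periods:
PV₀ = 9,500 × [1 − (1+r)^−168] / r × (1+r)^−23 = €663,528.65

€663,528.65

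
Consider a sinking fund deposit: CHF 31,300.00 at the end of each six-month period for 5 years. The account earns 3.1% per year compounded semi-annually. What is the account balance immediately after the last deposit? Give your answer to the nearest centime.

This is an ordinary annuity: 10 deposits of CHF 31,300.00 at the end of each six-month period.
Periodic rate r = 0.031/2 per half-year; n is counted in half-years.
FV = PMT × [((1+r)^n − 1)/r] = 31,300 × [(1+r)^10 − 1] / r = CHF 335,759.07

CHF 335,759.07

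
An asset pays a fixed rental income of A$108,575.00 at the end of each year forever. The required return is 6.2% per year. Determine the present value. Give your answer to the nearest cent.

A$1,751,209.68

Periodic rate r = 0.062 per year.
Level perpetuity: PV = PMT / r = 108,575 / (0.062) = A$1,751,209.68.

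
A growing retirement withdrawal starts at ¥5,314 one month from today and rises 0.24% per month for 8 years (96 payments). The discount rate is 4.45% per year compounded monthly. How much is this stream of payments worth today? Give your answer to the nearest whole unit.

Periodic rate r = 0.0445/12 per month; n is counted in months.
Growing ordinary annuity: PV = PMT₁ × [1 − ((1+g)/(1+r))^n] / (r − g) = 5,314 × [1 − ((1+0.0024)/(1+r))^96] / (r − 0.0024) = ¥478,037.

¥478,037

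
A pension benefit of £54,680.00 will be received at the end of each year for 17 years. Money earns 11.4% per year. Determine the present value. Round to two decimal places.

This is an ordinary annuity: 17 payments of £54,680.00 at the end of each year.
Periodic rate r = 0.114 per year.
PV = PMT × [(1 − (1+r)^−n)/r] = 54,680 × [1 − (1+r)^−17] / r = £403,111.42

£403,111.42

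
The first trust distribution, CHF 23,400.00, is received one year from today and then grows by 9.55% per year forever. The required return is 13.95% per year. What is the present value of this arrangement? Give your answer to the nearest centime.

CHF 531,818.18

Periodic rate r = 0.1395 per year.
Growing perpetuity (Gordon): PV = PMT₁ / (r − g) = 23,400 / (r − 0.0955) = CHF 531,818.18.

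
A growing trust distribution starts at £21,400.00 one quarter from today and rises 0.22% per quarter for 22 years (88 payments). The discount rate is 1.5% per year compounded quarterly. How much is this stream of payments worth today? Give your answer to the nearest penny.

£1,755,537.10

Periodic rate r = 0.015/4 per quarter; n is counted in quarters.
Growing ordinary annuity: PV = PMT₁ × [1 − ((1+g)/(1+r))^n] / (r − g) = 21,400 × [1 − ((1+0.0022)/(1+r))^88] / (r − 0.0022) = £1,755,537.10.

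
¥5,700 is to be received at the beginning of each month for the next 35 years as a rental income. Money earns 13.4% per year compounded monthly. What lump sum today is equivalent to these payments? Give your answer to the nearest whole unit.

¥511,281

This is an annuity due: 420 payments of ¥5,700 at the beginning of each month.
Periodic rate r = 0.134/12 per month; n is counted in months.
PV = PMT × [(1 − (1+r)^−n)/r] × (1+r) = 5,700 × [1 − (1+r)^−420] / r × (1+r) = ¥511,281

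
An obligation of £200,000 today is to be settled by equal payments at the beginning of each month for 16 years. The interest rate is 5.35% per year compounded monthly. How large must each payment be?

Level annuity due; solve PV = PMT × [(1 − (1+r)^−n)/r] × (1+r) for PMT.
Periodic rate r = 0.0535/12 per month; n is counted in months.
With n = 192: PMT = 200,000 / ([(1 − (1+r)^−n)/r] × (1+r)) = £1,545.64

£1,545.64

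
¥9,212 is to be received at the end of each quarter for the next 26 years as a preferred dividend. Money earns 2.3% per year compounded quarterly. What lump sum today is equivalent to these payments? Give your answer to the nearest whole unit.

¥719,573

This is an ordinary annuity: 104 payments of ¥9,212 at the end of each quarter.
Periodic rate r = 0.023/4 per quarter; n is counted in quarters.
PV = PMT × [(1 − (1+r)^−n)/r] = 9,212 × [1 − (1+r)^−104] / r = ¥719,573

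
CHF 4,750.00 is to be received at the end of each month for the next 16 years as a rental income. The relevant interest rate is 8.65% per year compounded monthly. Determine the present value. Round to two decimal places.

This is an ordinary annuity: 192 payments of CHF 4,750.00 at the end of each month.
Periodic rate r = 0.0865/12 per month; n is counted in months.
PV = PMT × [(1 − (1+r)^−n)/r] = 4,750 × [1 − (1+r)^−192] / r = CHF 493,019.51

CHF 493,019.51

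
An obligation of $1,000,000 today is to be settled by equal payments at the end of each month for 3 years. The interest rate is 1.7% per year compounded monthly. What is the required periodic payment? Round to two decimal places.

Level ordinary annuity; solve PV = PMT × [(1 − (1+r)^−n)/r] for PMT.
Periodic rate r = 0.017/12 per month; n is counted in months.
With n = 36: PMT = 1,000,000 / ([(1 − (1+r)^−n)/r]) = $28,511.80

$28,511.80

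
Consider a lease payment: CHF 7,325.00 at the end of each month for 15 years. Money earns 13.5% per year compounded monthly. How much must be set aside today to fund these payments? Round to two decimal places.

This is an ordinary annuity: 180 payments of CHF 7,325.00 at the end of each month.
Periodic rate r = 0.135/12 per month; n is counted in months.
PV = PMT × [(1 − (1+r)^−n)/r] = 7,325 × [1 − (1+r)^−180] / r = CHF 564,191.28

CHF 564,191.28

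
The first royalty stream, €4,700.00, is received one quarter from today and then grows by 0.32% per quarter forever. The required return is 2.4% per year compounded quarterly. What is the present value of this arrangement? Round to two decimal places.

€1,678,571.43

Periodic rate r = 0.024/4 per quarter.
Growing perpetuity (Gordon): PV = PMT₁ / (r − g) = 4,700 / (r − 0.0032) = €1,678,571.43.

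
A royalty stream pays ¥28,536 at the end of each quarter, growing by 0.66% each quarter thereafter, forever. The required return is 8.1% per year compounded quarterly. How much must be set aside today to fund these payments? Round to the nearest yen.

Periodic rate r = 0.081/4 per quarter.
Growing perpetuity (Gordon): PV = PMT₁ / (r − g) = 28,536 / (r − 0.0066) = ¥2,090,549.

¥2,090,549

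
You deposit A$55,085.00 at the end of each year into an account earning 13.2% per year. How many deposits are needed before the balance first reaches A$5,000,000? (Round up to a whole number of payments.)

Periodic rate r = 0.132 per year.
Ordinary annuity FV: 5,000,000 = 55,085 × [((1+r)^n − 1)/r].
(1+r)^n = 1 + 5,000,000 × r / 55,085, so n = ln(1 + 5,000,000·r/55,085) / ln(1+r) = 20.68.
Round up to a whole number of payments: n = 21.

21 payments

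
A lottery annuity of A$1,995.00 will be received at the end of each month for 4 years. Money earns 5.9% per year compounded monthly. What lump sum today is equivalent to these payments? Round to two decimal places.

This is an ordinary annuity: 48 payments of A$1,995.00 at the end of each month.
Periodic rate r = 0.059/12 per month; n is counted in months.
PV = PMT × [(1 − (1+r)^−n)/r] = 1,995 × [1 − (1+r)^−48] / r = A$85,113.80

A$85,113.80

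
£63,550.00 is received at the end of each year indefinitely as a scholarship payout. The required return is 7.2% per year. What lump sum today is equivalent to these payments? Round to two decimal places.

Periodic rate r = 0.072 per year.
Level perpetuity: PV = PMT / r = 63,550 / (0.072) = £882,638.89.

£882,638.89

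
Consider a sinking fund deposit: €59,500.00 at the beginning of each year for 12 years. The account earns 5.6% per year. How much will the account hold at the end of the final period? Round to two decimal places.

This is an annuity due: 12 deposits of €59,500.00 at the beginning of each year.
Periodic rate r = 0.056 per year.
FV = PMT × [((1+r)^n − 1)/r] × (1+r) = 59,500 × [(1+r)^12 − 1] / r × (1+r) = €1,035,545.06

€1,035,545.06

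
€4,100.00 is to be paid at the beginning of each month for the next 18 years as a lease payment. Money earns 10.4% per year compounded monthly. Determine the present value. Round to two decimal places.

This is an annuity due: 216 payments of €4,100.00 at the beginning of each month.
Periodic rate r = 0.104/12 per month; n is counted in months.
PV = PMT × [(1 − (1+r)^−n)/r] × (1+r) = 4,100 × [1 − (1+r)^−216] / r × (1+r) = €403,185.24

€403,185.24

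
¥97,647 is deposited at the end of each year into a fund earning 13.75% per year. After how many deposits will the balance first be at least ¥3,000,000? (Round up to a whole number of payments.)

13 payments

Periodic rate r = 0.1375 per year.
Ordinary annuity FV: 3,000,000 = 97,647 × [((1+r)^n − 1)/r].
(1+r)^n = 1 + 3,000,000 × r / 97,647, so n = ln(1 + 3,000,000·r/97,647) / ln(1+r) = 12.83.
Round up to a whole number of payments: n = 13.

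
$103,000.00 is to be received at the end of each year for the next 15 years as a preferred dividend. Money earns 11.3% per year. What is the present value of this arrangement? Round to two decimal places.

This is an ordinary annuity: 15 payments of $103,000.00 at the end of each year.
Periodic rate r = 0.113 per year.
PV = PMT × [(1 − (1+r)^−n)/r] = 103,000 × [1 − (1+r)^−15] / r = $728,554.89

$728,554.89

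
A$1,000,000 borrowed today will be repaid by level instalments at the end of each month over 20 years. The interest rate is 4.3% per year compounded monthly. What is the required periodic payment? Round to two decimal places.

Level ordinary annuity; solve PV = PMT × [(1 − (1+r)^−n)/r] for PMT.
Periodic rate r = 0.043/12 per month; n is counted in months.
With n = 240: PMT = 1,000,000 / ([(1 − (1+r)^−n)/r]) = A$6,219.05

A$6,219.05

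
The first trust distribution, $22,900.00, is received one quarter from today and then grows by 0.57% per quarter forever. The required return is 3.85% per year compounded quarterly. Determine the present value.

$5,834,394.90

Periodic rate r = 0.0385/4 per quarter.
Growing perpetuity (Gordon): PV = PMT₁ / (r − g) = 22,900 / (r − 0.0057) = $5,834,394.90.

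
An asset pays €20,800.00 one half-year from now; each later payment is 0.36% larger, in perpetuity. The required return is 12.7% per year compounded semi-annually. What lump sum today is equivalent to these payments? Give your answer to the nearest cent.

Periodic rate r = 0.127/2 per half-year.
Growing perpetuity (Gordon): PV = PMT₁ / (r − g) = 20,800 / (r − 0.0036) = €347,245.41.

€347,245.41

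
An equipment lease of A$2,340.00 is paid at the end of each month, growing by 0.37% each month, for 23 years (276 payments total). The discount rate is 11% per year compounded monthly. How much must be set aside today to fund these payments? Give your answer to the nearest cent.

A$332,457.84

Periodic rate r = 0.11/12 per month; n is counted in months.
Growing ordinary annuity: PV = PMT₁ × [1 − ((1+g)/(1+r))^n] / (r − g) = 2,340 × [1 − ((1+0.0037)/(1+r))^276] / (r − 0.0037) = A$332,457.84.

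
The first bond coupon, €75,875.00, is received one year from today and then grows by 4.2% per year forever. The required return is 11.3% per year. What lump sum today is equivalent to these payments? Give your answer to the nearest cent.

€1,068,661.97

Periodic rate r = 0.113 per year.
Growing perpetuity (Gordon): PV = PMT₁ / (r − g) = 75,875 / (r − 0.042) = €1,068,661.97.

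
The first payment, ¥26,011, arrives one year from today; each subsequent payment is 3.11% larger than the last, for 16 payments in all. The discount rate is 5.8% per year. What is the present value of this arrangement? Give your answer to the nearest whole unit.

Periodic rate r = 0.058 per year.
Growing ordinary annuity: PV = PMT₁ × [1 − ((1+g)/(1+r))^n] / (r − g) = 26,011 × [1 − ((1+0.0311)/(1+r))^16] / (r − 0.0311) = ¥326,559.

¥326,559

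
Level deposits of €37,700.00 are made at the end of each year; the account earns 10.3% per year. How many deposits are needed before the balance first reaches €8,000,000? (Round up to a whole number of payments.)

Periodic rate r = 0.103 per year.
Ordinary annuity FV: 8,000,000 = 37,700 × [((1+r)^n − 1)/r].
(1+r)^n = 1 + 8,000,000 × r / 37,700, so n = ln(1 + 8,000,000·r/37,700) / ln(1+r) = 31.92.
Round up to a whole number of payments: n = 32.

32 payments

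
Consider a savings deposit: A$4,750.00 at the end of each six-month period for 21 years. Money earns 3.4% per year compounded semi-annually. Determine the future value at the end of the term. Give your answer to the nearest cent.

A$287,773.20

This is an ordinary annuity: 42 deposits of A$4,750.00 at the end of each six-month period.
Periodic rate r = 0.034/2 per half-year; n is counted in half-years.
FV = PMT × [((1+r)^n − 1)/r] = 4,750 × [(1+r)^42 − 1] / r = A$287,773.20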